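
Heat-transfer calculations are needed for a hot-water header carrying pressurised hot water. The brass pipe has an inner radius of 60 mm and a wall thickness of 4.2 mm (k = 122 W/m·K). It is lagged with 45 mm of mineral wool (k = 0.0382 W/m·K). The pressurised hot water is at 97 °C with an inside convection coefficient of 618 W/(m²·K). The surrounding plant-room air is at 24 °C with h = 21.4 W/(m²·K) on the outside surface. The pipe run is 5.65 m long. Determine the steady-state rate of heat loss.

Q ≈ 180 W

For a radial system each layer contributes R = ln(r_out/r_in)/(2πkL); films add R = 1/(hA).
R_inner film = 1/(h_i·2πr₁L) = 1/(618×2π×0.06×5.65) = 7.597×10^-4 K/W
R_brass pipe wall = ln(64.2/60)/(2π×122×5.65) = 1.562×10^-5 K/W
R_mineral wool = ln(109.2/64.2)/(2π×0.0382×5.65) = 0.3917 K/W
R_outer film = 1/(h_o·2πr_oL) = 1/(21.4×2π×0.1092×5.65) = 0.01205 K/W
R_total = 0.4045 K/W
Q = ΔT/R_total = 73/0.4045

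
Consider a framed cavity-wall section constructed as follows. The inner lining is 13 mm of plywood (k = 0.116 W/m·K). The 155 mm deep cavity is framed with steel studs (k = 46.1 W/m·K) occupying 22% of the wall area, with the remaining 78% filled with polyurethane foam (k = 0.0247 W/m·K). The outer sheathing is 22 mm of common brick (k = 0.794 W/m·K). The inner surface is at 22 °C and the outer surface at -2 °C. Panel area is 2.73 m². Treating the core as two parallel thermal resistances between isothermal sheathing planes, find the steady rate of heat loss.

Sheathing layers in series; stud and cavity paths in parallel between them.
R_inner = 0.013/(0.116×2.73) = 0.04105 K/W
R_stud  = 0.155/(46.1×0.22×2.73) = 0.005598 K/W
R_cav   = 0.155/(0.0247×0.78×2.73) = 2.947 K/W
1/R_core = 1/R_stud + 1/R_cav → R_core = 0.005588 K/W
R_outer = 0.022/(0.794×2.73) = 0.01015 K/W
R_total = 0.05679 K/W
Q = ΔT/R_total = 24/0.05679

Q ≈ 423 W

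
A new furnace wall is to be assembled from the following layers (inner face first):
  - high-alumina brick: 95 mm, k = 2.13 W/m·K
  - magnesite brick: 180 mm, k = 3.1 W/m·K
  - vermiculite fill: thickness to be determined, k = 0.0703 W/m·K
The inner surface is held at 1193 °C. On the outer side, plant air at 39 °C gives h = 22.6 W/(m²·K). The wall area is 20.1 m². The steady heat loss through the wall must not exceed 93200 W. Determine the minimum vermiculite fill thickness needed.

Thermal resistances in series:
R_high-alumina brick = L/(kA) = 0.095/(2.13×20.1) = 0.002219 K/W
R_magnesite brick = L/(kA) = 0.18/(3.1×20.1) = 0.002889 K/W
R_outer film = 1/(h_o·A) = 1/(22.6×20.1) = 0.002201 K/W
Sum of the known resistances R_other = 0.007309 K/W
Required total resistance R_tot = ΔT/Q_allow = 1154/93200 = 0.01238 K/W
R_vermiculite fill = R_tot − R_other = 0.005073 K/W
L = R·k·A = 0.005073×0.0703×20.1

L ≈ 7.17 mm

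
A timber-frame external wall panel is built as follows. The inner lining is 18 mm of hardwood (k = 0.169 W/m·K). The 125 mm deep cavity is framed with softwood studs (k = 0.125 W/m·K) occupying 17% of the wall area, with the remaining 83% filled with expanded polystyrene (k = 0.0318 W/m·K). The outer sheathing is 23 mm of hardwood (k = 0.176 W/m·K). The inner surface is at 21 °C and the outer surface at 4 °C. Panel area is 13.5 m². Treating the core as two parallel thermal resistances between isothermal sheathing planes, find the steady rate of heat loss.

Sheathing layers in series; stud and cavity paths in parallel between them.
R_inner = 0.018/(0.169×13.5) = 0.00789 K/W
R_stud  = 0.125/(0.125×0.17×13.5) = 0.4357 K/W
R_cav   = 0.125/(0.0318×0.83×13.5) = 0.3508 K/W
1/R_core = 1/R_stud + 1/R_cav → R_core = 0.1943 K/W
R_outer = 0.023/(0.176×13.5) = 0.00968 K/W
R_total = 0.2119 K/W
Q = ΔT/R_total = 17/0.2119

Q ≈ 80.2 W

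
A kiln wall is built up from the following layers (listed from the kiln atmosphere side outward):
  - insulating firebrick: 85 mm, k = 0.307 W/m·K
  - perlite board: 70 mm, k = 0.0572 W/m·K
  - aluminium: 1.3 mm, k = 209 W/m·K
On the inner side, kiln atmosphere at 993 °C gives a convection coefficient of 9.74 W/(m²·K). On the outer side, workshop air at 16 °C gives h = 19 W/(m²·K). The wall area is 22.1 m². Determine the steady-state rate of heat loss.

Q ≈ 13000 W

Model the wall as resistances in series:
R_inner film = 1/(h_i·A) = 1/(9.74×22.1) = 0.004646 K/W
R_insulating firebrick = L/(kA) = 0.085/(0.307×22.1) = 0.01253 K/W
R_perlite board = L/(kA) = 0.07/(0.0572×22.1) = 0.05537 K/W
R_aluminium = L/(kA) = 0.0013/(209×22.1) = 2.815×10^-7 K/W
R_outer film = 1/(h_o·A) = 1/(19×22.1) = 0.002382 K/W
R_total = 0.07493 K/W
Q = ΔT / R_total = 977 / 0.07493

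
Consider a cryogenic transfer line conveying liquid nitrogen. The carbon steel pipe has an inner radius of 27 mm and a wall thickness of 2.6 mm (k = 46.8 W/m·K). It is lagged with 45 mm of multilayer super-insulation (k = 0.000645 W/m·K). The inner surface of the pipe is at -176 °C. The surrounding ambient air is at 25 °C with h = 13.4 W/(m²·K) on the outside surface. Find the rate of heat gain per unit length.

Per-layer cylindrical resistances, series-summed:
R_carbon steel pipe wall = ln(29.6/27)/(2π×46.8×1) = 3.127×10^-4 K/W
R_multilayer super-insulation = ln(74.6/29.6)/(2π×0.000645×1) = 228.1 K/W
R_outer film = 1/(h_o·2πr_oL) = 1/(13.4×2π×0.0746×1) = 0.1592 K/W
R_total = 228.2 K/W
Q = ΔT/R_total = 201/228.2

q′ ≈ 0.881 W/m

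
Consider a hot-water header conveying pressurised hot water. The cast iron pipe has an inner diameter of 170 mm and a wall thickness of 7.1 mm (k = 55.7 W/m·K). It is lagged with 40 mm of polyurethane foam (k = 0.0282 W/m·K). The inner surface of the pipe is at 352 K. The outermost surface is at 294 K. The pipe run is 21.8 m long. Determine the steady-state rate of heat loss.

Cylindrical conduction, so R = ln(r₂/r₁)/(2πkL) per layer, in series:
R_cast iron pipe wall = ln(92.1/85)/(2π×55.7×21.8) = 1.052×10^-5 K/W
R_polyurethane foam = ln(132.1/92.1)/(2π×0.0282×21.8) = 0.09338 K/W
R_total = 0.09339 K/W
Q = ΔT/R_total = 58/0.09339

Q ≈ 621 W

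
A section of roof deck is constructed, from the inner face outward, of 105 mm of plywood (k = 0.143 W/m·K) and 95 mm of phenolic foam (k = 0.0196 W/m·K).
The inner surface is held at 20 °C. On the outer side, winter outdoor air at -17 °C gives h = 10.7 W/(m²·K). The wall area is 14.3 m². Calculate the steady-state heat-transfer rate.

Q ≈ 93.2 W

Model the wall as resistances in series:
R_plywood = L/(kA) = 0.105/(0.143×14.3) = 0.05135 K/W
R_phenolic foam = L/(kA) = 0.095/(0.0196×14.3) = 0.3389 K/W
R_outer film = 1/(h_o·A) = 1/(10.7×14.3) = 0.006536 K/W
R_total = 0.3968 K/W
Q = ΔT / R_total = 37 / 0.3968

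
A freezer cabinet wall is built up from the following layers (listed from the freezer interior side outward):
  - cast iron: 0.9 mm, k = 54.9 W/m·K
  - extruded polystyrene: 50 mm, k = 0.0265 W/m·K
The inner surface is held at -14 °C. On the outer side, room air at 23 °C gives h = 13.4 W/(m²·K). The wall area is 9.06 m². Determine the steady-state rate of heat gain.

Thermal resistances in series:
R_cast iron = L/(kA) = 0.0009/(54.9×9.06) = 1.809×10^-6 K/W
R_extruded polystyrene = L/(kA) = 0.05/(0.0265×9.06) = 0.2083 K/W
R_outer film = 1/(h_o·A) = 1/(13.4×9.06) = 0.008237 K/W
R_total = 0.2165 K/W
Q = ΔT / R_total = 37 / 0.2165

Q ≈ 171 W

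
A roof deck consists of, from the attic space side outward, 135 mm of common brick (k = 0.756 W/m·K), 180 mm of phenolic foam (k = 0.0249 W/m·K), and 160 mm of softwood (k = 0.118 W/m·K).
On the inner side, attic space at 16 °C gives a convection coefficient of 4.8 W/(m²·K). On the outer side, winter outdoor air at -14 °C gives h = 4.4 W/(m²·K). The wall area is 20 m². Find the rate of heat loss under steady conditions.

Model the wall as resistances in series:
R_inner film = 1/(h_i·A) = 1/(4.8×20) = 0.01042 K/W
R_common brick = L/(kA) = 0.135/(0.756×20) = 0.008929 K/W
R_phenolic foam = L/(kA) = 0.18/(0.0249×20) = 0.3614 K/W
R_softwood = L/(kA) = 0.16/(0.118×20) = 0.0678 K/W
R_outer film = 1/(h_o·A) = 1/(4.4×20) = 0.01136 K/W
R_total = 0.46 K/W
Q = ΔT / R_total = 30 / 0.46

Q ≈ 65.2 W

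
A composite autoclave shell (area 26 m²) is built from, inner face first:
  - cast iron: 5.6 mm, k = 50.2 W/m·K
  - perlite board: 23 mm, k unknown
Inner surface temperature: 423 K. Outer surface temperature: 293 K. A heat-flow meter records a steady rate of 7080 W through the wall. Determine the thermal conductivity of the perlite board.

k ≈ 0.0482 W/(m·K)

Treating each layer as a thermal resistance in series:
R_cast iron = L/(kA) = 0.0056/(50.2×26) = 4.291×10^-6 K/W
Sum of known resistances R_other = 4.291×10^-6 K/W
Total R = ΔT/Q = 130/7080 = 0.01836 K/W
R_perlite board = R_total − R_other = 0.01836 K/W
k = L/(R·A) = 0.023/(0.01836×26)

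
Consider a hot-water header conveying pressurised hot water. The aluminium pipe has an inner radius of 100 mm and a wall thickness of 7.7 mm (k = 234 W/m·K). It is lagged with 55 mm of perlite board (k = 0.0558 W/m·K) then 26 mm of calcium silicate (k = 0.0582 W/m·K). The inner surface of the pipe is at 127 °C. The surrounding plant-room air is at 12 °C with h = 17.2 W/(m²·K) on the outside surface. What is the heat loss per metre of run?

q′ ≈ 70.5 W/m

Per-layer cylindrical resistances, series-summed:
R_aluminium pipe wall = ln(107.7/100)/(2π×234×1) = 5.045×10^-5 K/W
R_perlite board = ln(162.7/107.7)/(2π×0.0558×1) = 1.177 K/W
R_calcium silicate = ln(188.7/162.7)/(2π×0.0582×1) = 0.4054 K/W
R_outer film = 1/(h_o·2πr_oL) = 1/(17.2×2π×0.1887×1) = 0.04904 K/W
R_total = 1.631 K/W
Q = ΔT/R_total = 115/1.631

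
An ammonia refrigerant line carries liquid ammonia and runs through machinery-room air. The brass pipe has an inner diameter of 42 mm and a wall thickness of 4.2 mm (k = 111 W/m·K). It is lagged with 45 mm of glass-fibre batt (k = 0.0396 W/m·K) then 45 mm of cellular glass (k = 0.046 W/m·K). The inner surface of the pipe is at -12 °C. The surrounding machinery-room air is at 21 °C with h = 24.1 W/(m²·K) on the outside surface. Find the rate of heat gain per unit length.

q′ ≈ 5.6 W/m

Treating each annulus and film as a series resistance:
R_brass pipe wall = ln(25.2/21)/(2π×111×1) = 2.614×10^-4 K/W
R_glass-fibre batt = ln(70.2/25.2)/(2π×0.0396×1) = 4.118 K/W
R_cellular glass = ln(115.2/70.2)/(2π×0.046×1) = 1.714 K/W
R_outer film = 1/(h_o·2πr_oL) = 1/(24.1×2π×0.1152×1) = 0.05733 K/W
R_total = 5.889 K/W
Q = ΔT/R_total = 33/5.889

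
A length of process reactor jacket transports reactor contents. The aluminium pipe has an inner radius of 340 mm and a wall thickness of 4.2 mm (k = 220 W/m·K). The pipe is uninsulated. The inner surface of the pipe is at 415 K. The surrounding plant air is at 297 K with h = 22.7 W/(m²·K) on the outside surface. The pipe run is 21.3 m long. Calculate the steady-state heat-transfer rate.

Per-layer cylindrical resistances, series-summed:
R_aluminium pipe wall = ln(344.2/340)/(2π×220×21.3) = 4.17×10^-7 K/W
R_outer film = 1/(h_o·2πr_oL) = 1/(22.7×2π×0.3442×21.3) = 9.563×10^-4 K/W
R_total = 9.567×10^-4 K/W
Q = ΔT/R_total = 118/9.567×10^-4

Q ≈ 123000 W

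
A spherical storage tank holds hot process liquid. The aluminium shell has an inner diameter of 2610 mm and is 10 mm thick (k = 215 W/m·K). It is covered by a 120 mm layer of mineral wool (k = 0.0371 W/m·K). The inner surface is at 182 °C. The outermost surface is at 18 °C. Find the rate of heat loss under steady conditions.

Spherical conduction: R = (1/r_in − 1/r_out)/(4πk) per layer; series-sum.
R_aluminium shell = (1/1.305 − 1/1.315)/(4π×215) = 2.157×10^-6 K/W
R_mineral wool = (1/1.315 − 1/1.435)/(4π×0.0371) = 0.1364 K/W
R_total = 0.1364 K/W
Q = ΔT/R_total = 164/0.1364

Q ≈ 1200 W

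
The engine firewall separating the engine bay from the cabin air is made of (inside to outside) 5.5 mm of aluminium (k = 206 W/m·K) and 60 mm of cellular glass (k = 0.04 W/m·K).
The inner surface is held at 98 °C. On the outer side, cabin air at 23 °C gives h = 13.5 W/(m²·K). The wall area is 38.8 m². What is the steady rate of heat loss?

Q ≈ 1850 W

Series thermal resistances:
R_aluminium = L/(kA) = 0.0055/(206×38.8) = 6.881×10^-7 K/W
R_cellular glass = L/(kA) = 0.06/(0.04×38.8) = 0.03866 K/W
R_outer film = 1/(h_o·A) = 1/(13.5×38.8) = 0.001909 K/W
R_total = 0.04057 K/W
Q = ΔT / R_total = 75 / 0.04057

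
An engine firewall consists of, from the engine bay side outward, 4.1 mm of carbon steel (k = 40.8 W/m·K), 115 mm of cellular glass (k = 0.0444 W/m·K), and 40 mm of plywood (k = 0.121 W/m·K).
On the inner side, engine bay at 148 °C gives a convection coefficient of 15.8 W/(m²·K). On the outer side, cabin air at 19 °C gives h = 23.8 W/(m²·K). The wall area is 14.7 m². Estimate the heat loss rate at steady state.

Treating each layer as a thermal resistance in series:
R_inner film = 1/(h_i·A) = 1/(15.8×14.7) = 0.004306 K/W
R_carbon steel = L/(kA) = 0.0041/(40.8×14.7) = 6.836×10^-6 K/W
R_cellular glass = L/(kA) = 0.115/(0.0444×14.7) = 0.1762 K/W
R_plywood = L/(kA) = 0.04/(0.121×14.7) = 0.02249 K/W
R_outer film = 1/(h_o·A) = 1/(23.8×14.7) = 0.002858 K/W
R_total = 0.2059 K/W
Q = ΔT / R_total = 129 / 0.2059

Q ≈ 627 W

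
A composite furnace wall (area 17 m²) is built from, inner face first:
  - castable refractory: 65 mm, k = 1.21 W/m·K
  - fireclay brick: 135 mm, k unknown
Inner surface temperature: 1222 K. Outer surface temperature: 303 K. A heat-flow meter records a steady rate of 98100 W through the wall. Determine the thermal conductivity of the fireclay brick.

k ≈ 1.28 W/(m·K)

Treating each layer as a thermal resistance in series:
R_castable refractory = L/(kA) = 0.065/(1.21×17) = 0.00316 K/W
Sum of known resistances R_other = 0.00316 K/W
Total R = ΔT/Q = 919/98100 = 0.009368 K/W
R_fireclay brick = R_total − R_other = 0.006208 K/W
k = L/(R·A) = 0.135/(0.006208×17)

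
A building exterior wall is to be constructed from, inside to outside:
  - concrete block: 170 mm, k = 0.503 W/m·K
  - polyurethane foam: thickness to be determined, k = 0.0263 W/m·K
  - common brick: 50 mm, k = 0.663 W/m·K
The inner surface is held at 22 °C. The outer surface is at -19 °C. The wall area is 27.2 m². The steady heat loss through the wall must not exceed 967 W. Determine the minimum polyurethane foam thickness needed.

L ≈ 19.5 mm

Using the resistance-network approach (series):
R_concrete block = L/(kA) = 0.17/(0.503×27.2) = 0.01243 K/W
R_common brick = L/(kA) = 0.05/(0.663×27.2) = 0.002773 K/W
Sum of the known resistances R_other = 0.0152 K/W
Required total resistance R_tot = ΔT/Q_allow = 41/967 = 0.0424 K/W
R_polyurethane foam = R_tot − R_other = 0.0272 K/W
L = R·k·A = 0.0272×0.0263×27.2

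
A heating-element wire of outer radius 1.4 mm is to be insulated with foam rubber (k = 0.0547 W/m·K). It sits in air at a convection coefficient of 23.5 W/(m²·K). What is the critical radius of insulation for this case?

For a cylinder r_cr = k/h = 0.0547/23.5
r_cr = 2.33 mm; since the bare radius (1.4 mm) is below r_cr, adding a thin layer of insulation will *increase* heat loss.

r_cr ≈ 2.33 mm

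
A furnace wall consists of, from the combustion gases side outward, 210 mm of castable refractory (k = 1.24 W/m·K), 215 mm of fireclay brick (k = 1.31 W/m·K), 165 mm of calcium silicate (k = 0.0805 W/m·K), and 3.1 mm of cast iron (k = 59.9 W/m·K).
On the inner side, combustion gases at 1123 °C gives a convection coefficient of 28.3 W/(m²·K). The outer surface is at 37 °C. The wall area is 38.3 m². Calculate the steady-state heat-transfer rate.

Q ≈ 17200 W

Treating each layer as a thermal resistance in series:
R_inner film = 1/(h_i·A) = 1/(28.3×38.3) = 9.226×10^-4 K/W
R_castable refractory = L/(kA) = 0.21/(1.24×38.3) = 0.004422 K/W
R_fireclay brick = L/(kA) = 0.215/(1.31×38.3) = 0.004285 K/W
R_calcium silicate = L/(kA) = 0.165/(0.0805×38.3) = 0.05352 K/W
R_cast iron = L/(kA) = 0.0031/(59.9×38.3) = 1.351×10^-6 K/W
R_total = 0.06315 K/W
Q = ΔT / R_total = 1086 / 0.06315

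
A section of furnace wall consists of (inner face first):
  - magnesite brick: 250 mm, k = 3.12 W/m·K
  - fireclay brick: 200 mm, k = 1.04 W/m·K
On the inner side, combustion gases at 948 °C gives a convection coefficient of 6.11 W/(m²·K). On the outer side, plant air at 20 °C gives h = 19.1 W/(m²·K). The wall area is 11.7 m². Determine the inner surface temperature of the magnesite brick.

T ≈ 637 °C

Using the resistance-network approach (series):
R_inner film = 1/(h_i·A) = 1/(6.11×11.7) = 0.01399 K/W
R_magnesite brick = L/(kA) = 0.25/(3.12×11.7) = 0.006849 K/W
R_fireclay brick = L/(kA) = 0.2/(1.04×11.7) = 0.01644 K/W
R_outer film = 1/(h_o·A) = 1/(19.1×11.7) = 0.004475 K/W
R_total = 0.04175 K/W;  Q = ΔT/R_total = 928/0.04175 = 22230 W
T_interface = T_inner − Q·ΣR(inner→interface) = 948 − 22200×0.01399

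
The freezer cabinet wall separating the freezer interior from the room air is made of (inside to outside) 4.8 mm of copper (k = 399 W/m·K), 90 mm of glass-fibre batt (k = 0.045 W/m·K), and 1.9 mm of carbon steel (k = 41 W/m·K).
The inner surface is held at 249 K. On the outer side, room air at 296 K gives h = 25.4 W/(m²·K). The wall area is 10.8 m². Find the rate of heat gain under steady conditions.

Series thermal resistances:
R_copper = L/(kA) = 0.0048/(399×10.8) = 1.114×10^-6 K/W
R_glass-fibre batt = L/(kA) = 0.09/(0.045×10.8) = 0.1852 K/W
R_carbon steel = L/(kA) = 0.0019/(41×10.8) = 4.291×10^-6 K/W
R_outer film = 1/(h_o·A) = 1/(25.4×10.8) = 0.003645 K/W
R_total = 0.1888 K/W
Q = ΔT / R_total = 47 / 0.1888

Q ≈ 249 W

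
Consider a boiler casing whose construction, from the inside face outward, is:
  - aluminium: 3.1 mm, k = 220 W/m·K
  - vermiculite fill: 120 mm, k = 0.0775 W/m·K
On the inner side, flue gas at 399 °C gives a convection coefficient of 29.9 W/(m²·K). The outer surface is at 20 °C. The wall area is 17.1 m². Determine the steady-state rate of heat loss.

Treating each layer as a thermal resistance in series:
R_inner film = 1/(h_i·A) = 1/(29.9×17.1) = 0.001956 K/W
R_aluminium = L/(kA) = 0.0031/(220×17.1) = 8.24×10^-7 K/W
R_vermiculite fill = L/(kA) = 0.12/(0.0775×17.1) = 0.09055 K/W
R_total = 0.09251 K/W
Q = ΔT / R_total = 379 / 0.09251

Q ≈ 4100 W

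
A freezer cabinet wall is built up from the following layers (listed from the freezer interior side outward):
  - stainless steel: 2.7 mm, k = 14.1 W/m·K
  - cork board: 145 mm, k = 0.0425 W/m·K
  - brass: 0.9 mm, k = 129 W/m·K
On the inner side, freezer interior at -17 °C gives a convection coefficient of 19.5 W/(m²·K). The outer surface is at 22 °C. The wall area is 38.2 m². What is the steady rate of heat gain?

Series thermal resistances:
R_inner film = 1/(h_i·A) = 1/(19.5×38.2) = 0.001342 K/W
R_stainless steel = L/(kA) = 0.0027/(14.1×38.2) = 5.013×10^-6 K/W
R_cork board = L/(kA) = 0.145/(0.0425×38.2) = 0.08931 K/W
R_brass = L/(kA) = 0.0009/(129×38.2) = 1.826×10^-7 K/W
R_total = 0.09066 K/W
Q = ΔT / R_total = 39 / 0.09066

Q ≈ 430 W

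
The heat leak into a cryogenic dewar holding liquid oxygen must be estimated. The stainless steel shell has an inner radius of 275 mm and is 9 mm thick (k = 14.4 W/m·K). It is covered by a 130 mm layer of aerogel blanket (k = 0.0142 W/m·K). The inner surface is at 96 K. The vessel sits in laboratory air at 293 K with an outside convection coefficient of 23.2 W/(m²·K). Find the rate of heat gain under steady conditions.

Q ≈ 31.7 W

Radial (spherical) resistances in series:
R_stainless steel shell = (1/0.275 − 1/0.284)/(4π×14.4) = 6.368×10^-4 K/W
R_aerogel blanket = (1/0.284 − 1/0.414)/(4π×0.0142) = 6.196 K/W
R_outer film = 1/(h·4πr_o²) = 1/(23.2×4π×0.414²) = 0.02001 K/W
R_total = 6.217 K/W
Q = ΔT/R_total = 197/6.217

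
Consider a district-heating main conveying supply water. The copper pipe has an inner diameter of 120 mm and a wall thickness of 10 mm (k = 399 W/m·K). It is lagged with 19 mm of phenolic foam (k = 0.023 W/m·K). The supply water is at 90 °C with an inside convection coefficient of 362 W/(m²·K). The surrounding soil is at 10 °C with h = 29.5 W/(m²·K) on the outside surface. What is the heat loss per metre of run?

Treating each annulus and film as a series resistance:
R_inner film = 1/(h_i·2πr₁L) = 1/(362×2π×0.06×1) = 0.007328 K/W
R_copper pipe wall = ln(70/60)/(2π×399×1) = 6.149×10^-5 K/W
R_phenolic foam = ln(89/70)/(2π×0.023×1) = 1.662 K/W
R_outer film = 1/(h_o·2πr_oL) = 1/(29.5×2π×0.089×1) = 0.06062 K/W
R_total = 1.73 K/W
Q = ΔT/R_total = 80/1.73

q′ ≈ 46.2 W/m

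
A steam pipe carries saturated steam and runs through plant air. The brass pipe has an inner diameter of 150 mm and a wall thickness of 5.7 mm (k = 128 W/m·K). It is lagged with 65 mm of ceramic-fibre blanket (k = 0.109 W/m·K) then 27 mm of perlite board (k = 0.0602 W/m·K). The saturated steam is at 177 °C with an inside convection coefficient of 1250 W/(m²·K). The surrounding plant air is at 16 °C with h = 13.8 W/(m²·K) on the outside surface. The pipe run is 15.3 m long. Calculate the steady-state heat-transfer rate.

For a radial system each layer contributes R = ln(r_out/r_in)/(2πkL); films add R = 1/(hA).
R_inner film = 1/(h_i·2πr₁L) = 1/(1250×2π×0.075×15.3) = 1.11×10^-4 K/W
R_brass pipe wall = ln(80.7/75)/(2π×128×15.3) = 5.953×10^-6 K/W
R_ceramic-fibre blanket = ln(145.7/80.7)/(2π×0.109×15.3) = 0.05638 K/W
R_perlite board = ln(172.7/145.7)/(2π×0.0602×15.3) = 0.02938 K/W
R_outer film = 1/(h_o·2πr_oL) = 1/(13.8×2π×0.1727×15.3) = 0.004365 K/W
R_total = 0.09024 K/W
Q = ΔT/R_total = 161/0.09024

Q ≈ 1780 W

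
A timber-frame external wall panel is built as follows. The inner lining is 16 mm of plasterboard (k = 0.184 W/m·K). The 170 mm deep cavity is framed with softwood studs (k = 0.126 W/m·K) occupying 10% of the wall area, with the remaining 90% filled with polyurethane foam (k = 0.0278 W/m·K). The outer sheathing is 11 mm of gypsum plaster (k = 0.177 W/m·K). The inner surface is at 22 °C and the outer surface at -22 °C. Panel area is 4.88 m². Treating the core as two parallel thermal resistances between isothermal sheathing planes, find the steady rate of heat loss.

Sheathing layers in series; stud and cavity paths in parallel between them.
R_inner = 0.016/(0.184×4.88) = 0.01782 K/W
R_stud  = 0.17/(0.126×0.1×4.88) = 2.765 K/W
R_cav   = 0.17/(0.0278×0.9×4.88) = 1.392 K/W
1/R_core = 1/R_stud + 1/R_cav → R_core = 0.926 K/W
R_outer = 0.011/(0.177×4.88) = 0.01274 K/W
R_total = 0.9566 K/W
Q = ΔT/R_total = 44/0.9566

Q ≈ 46 W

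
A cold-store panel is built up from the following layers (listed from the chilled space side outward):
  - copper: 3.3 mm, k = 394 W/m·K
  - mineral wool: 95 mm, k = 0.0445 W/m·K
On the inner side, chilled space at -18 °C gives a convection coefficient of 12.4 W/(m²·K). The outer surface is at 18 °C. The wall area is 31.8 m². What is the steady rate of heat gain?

Model the wall as resistances in series:
R_inner film = 1/(h_i·A) = 1/(12.4×31.8) = 0.002536 K/W
R_copper = L/(kA) = 0.0033/(394×31.8) = 2.634×10^-7 K/W
R_mineral wool = L/(kA) = 0.095/(0.0445×31.8) = 0.06713 K/W
R_total = 0.06967 K/W
Q = ΔT / R_total = 36 / 0.06967

Q ≈ 517 W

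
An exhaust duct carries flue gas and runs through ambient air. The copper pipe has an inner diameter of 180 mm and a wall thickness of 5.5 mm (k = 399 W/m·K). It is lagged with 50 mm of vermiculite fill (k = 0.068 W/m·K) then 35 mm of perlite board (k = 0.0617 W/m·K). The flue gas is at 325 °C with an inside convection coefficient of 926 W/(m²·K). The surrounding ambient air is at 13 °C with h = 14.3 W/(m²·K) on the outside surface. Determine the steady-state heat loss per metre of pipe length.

Treating each annulus and film as a series resistance:
R_inner film = 1/(h_i·2πr₁L) = 1/(926×2π×0.09×1) = 0.00191 K/W
R_copper pipe wall = ln(95.5/90)/(2π×399×1) = 2.366×10^-5 K/W
R_vermiculite fill = ln(145.5/95.5)/(2π×0.068×1) = 0.9855 K/W
R_perlite board = ln(180.5/145.5)/(2π×0.0617×1) = 0.556 K/W
R_outer film = 1/(h_o·2πr_oL) = 1/(14.3×2π×0.1805×1) = 0.06166 K/W
R_total = 1.605 K/W
Q = ΔT/R_total = 312/1.605

q′ ≈ 194 W/m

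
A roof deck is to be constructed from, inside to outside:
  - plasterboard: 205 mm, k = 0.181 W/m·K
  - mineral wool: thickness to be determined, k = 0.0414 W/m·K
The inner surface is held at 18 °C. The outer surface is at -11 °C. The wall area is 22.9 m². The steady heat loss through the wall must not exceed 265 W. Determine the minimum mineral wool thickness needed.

Series thermal resistances:
R_plasterboard = L/(kA) = 0.205/(0.181×22.9) = 0.04946 K/W
Sum of the known resistances R_other = 0.04946 K/W
Required total resistance R_tot = ΔT/Q_allow = 29/265 = 0.1094 K/W
R_mineral wool = R_tot − R_other = 0.05998 K/W
L = R·k·A = 0.05998×0.0414×22.9

L ≈ 56.9 mm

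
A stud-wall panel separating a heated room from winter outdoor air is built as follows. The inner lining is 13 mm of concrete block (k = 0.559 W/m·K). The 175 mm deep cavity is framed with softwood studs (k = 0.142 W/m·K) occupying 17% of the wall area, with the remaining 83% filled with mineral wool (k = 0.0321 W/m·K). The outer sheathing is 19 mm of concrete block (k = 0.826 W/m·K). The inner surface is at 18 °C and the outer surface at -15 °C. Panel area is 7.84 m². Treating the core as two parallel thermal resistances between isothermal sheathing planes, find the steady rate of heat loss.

Sheathing layers in series; stud and cavity paths in parallel between them.
R_inner = 0.013/(0.559×7.84) = 0.002966 K/W
R_stud  = 0.175/(0.142×0.17×7.84) = 0.9247 K/W
R_cav   = 0.175/(0.0321×0.83×7.84) = 0.8378 K/W
1/R_core = 1/R_stud + 1/R_cav → R_core = 0.4395 K/W
R_outer = 0.019/(0.826×7.84) = 0.002934 K/W
R_total = 0.4454 K/W
Q = ΔT/R_total = 33/0.4454

Q ≈ 74.1 W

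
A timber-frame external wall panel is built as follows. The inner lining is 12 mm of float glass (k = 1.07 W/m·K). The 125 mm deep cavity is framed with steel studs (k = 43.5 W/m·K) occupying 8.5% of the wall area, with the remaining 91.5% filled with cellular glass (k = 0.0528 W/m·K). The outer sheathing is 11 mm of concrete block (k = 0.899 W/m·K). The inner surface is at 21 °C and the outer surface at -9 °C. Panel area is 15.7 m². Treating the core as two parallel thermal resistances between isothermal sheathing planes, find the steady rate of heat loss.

Q ≈ 8290 W

Sheathing layers in series; stud and cavity paths in parallel between them.
R_inner = 0.012/(1.07×15.7) = 7.143×10^-4 K/W
R_stud  = 0.125/(43.5×0.085×15.7) = 0.002153 K/W
R_cav   = 0.125/(0.0528×0.915×15.7) = 0.1648 K/W
1/R_core = 1/R_stud + 1/R_cav → R_core = 0.002126 K/W
R_outer = 0.011/(0.899×15.7) = 7.794×10^-4 K/W
R_total = 0.003619 K/W
Q = ΔT/R_total = 30/0.003619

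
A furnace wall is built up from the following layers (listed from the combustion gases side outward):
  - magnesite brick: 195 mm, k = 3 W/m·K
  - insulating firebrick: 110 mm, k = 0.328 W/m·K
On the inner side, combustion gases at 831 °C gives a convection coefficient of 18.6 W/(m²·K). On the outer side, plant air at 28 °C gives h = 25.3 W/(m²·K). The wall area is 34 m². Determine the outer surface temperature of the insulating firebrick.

T ≈ 92.3 °C

Thermal resistances in series:
R_inner film = 1/(h_i·A) = 1/(18.6×34) = 0.001581 K/W
R_magnesite brick = L/(kA) = 0.195/(3×34) = 0.001912 K/W
R_insulating firebrick = L/(kA) = 0.11/(0.328×34) = 0.009864 K/W
R_outer film = 1/(h_o·A) = 1/(25.3×34) = 0.001163 K/W
R_total = 0.01452 K/W;  Q = ΔT/R_total = 803/0.01452 = 55310 W
T_interface = T_inner − Q·ΣR(inner→interface) = 831 − 55300×0.01336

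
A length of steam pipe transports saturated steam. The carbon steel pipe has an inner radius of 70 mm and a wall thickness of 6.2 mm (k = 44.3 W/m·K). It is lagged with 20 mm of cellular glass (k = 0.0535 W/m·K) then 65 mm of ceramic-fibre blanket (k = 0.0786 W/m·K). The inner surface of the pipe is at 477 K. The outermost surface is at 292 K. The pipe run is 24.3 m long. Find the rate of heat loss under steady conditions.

Q ≈ 2590 W

Cylindrical conduction, so R = ln(r₂/r₁)/(2πkL) per layer, in series:
R_carbon steel pipe wall = ln(76.2/70)/(2π×44.3×24.3) = 1.255×10^-5 K/W
R_cellular glass = ln(96.2/76.2)/(2π×0.0535×24.3) = 0.02853 K/W
R_ceramic-fibre blanket = ln(161.2/96.2)/(2π×0.0786×24.3) = 0.04302 K/W
R_total = 0.07156 K/W
Q = ΔT/R_total = 185/0.07156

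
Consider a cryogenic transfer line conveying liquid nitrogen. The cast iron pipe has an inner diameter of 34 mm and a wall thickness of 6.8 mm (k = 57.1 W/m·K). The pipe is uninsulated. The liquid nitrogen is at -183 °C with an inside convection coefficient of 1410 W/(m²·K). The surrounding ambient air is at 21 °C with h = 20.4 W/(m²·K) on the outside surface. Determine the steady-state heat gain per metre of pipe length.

q′ ≈ 608 W/m

Cylindrical conduction, so R = ln(r₂/r₁)/(2πkL) per layer, in series:
R_inner film = 1/(h_i·2πr₁L) = 1/(1410×2π×0.017×1) = 0.00664 K/W
R_cast iron pipe wall = ln(23.8/17)/(2π×57.1×1) = 9.378×10^-4 K/W
R_outer film = 1/(h_o·2πr_oL) = 1/(20.4×2π×0.0238×1) = 0.3278 K/W
R_total = 0.3354 K/W
Q = ΔT/R_total = 204/0.3354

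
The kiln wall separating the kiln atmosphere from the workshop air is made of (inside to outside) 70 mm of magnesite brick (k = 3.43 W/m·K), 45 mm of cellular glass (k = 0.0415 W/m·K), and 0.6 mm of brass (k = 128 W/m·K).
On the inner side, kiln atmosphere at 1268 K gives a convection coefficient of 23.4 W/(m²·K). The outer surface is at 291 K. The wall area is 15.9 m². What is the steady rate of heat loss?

Q ≈ 13500 W

Treating each layer as a thermal resistance in series:
R_inner film = 1/(h_i·A) = 1/(23.4×15.9) = 0.002688 K/W
R_magnesite brick = L/(kA) = 0.07/(3.43×15.9) = 0.001284 K/W
R_cellular glass = L/(kA) = 0.045/(0.0415×15.9) = 0.0682 K/W
R_brass = L/(kA) = 0.0006/(128×15.9) = 2.948×10^-7 K/W
R_total = 0.07217 K/W
Q = ΔT / R_total = 977 / 0.07217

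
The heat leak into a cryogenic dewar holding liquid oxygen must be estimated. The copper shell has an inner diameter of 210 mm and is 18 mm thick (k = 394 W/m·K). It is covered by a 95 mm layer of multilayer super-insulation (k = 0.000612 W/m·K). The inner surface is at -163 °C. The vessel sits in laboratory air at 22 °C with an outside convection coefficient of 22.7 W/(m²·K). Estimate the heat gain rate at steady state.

Q ≈ 0.402 W

Spherical conduction: R = (1/r_in − 1/r_out)/(4πk) per layer; series-sum.
R_copper shell = (1/0.105 − 1/0.123)/(4π×394) = 2.815×10^-4 K/W
R_multilayer super-insulation = (1/0.123 − 1/0.218)/(4π×0.000612) = 460.7 K/W
R_outer film = 1/(h·4πr_o²) = 1/(22.7×4π×0.218²) = 0.07377 K/W
R_total = 460.8 K/W
Q = ΔT/R_total = 185/460.8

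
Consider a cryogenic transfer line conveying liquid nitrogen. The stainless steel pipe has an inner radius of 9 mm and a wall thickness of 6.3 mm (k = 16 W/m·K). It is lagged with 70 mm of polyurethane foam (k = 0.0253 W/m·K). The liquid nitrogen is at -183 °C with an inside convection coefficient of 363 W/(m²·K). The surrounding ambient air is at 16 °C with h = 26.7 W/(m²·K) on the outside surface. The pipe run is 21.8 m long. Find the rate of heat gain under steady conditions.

Per-layer cylindrical resistances, series-summed:
R_inner film = 1/(h_i·2πr₁L) = 1/(363×2π×0.009×21.8) = 0.002235 K/W
R_stainless steel pipe wall = ln(15.3/9)/(2π×16×21.8) = 2.421×10^-4 K/W
R_polyurethane foam = ln(85.3/15.3)/(2π×0.0253×21.8) = 0.4958 K/W
R_outer film = 1/(h_o·2πr_oL) = 1/(26.7×2π×0.0853×21.8) = 0.003206 K/W
R_total = 0.5015 K/W
Q = ΔT/R_total = 199/0.5015

Q ≈ 397 W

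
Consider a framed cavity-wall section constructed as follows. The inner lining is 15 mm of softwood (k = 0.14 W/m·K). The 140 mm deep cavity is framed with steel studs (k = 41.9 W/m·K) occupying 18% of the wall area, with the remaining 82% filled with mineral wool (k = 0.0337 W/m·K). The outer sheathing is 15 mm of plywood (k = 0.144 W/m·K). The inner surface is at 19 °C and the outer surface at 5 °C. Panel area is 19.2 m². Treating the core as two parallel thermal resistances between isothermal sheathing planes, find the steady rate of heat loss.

Q ≈ 1170 W

Sheathing layers in series; stud and cavity paths in parallel between them.
R_inner = 0.015/(0.14×19.2) = 0.00558 K/W
R_stud  = 0.14/(41.9×0.18×19.2) = 9.668×10^-4 K/W
R_cav   = 0.14/(0.0337×0.82×19.2) = 0.2639 K/W
1/R_core = 1/R_stud + 1/R_cav → R_core = 9.633×10^-4 K/W
R_outer = 0.015/(0.144×19.2) = 0.005425 K/W
R_total = 0.01197 K/W
Q = ΔT/R_total = 14/0.01197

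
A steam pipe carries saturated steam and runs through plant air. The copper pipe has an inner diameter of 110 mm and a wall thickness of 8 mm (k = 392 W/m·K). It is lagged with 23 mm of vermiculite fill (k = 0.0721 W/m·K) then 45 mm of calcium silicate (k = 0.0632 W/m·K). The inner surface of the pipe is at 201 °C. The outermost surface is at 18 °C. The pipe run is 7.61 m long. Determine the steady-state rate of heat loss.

Per-layer cylindrical resistances, series-summed:
R_copper pipe wall = ln(63/55)/(2π×392×7.61) = 7.245×10^-6 K/W
R_vermiculite fill = ln(86/63)/(2π×0.0721×7.61) = 0.09027 K/W
R_calcium silicate = ln(131/86)/(2π×0.0632×7.61) = 0.1393 K/W
R_total = 0.2295 K/W
Q = ΔT/R_total = 183/0.2295

Q ≈ 797 W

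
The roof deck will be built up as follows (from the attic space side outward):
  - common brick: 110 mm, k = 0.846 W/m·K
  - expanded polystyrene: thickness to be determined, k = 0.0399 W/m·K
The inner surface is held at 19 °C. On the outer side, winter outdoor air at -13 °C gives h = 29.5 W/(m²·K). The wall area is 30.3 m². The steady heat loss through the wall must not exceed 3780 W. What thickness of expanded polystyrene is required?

L ≈ 3.69 mm

Treating each layer as a thermal resistance in series:
R_common brick = L/(kA) = 0.11/(0.846×30.3) = 0.004291 K/W
R_outer film = 1/(h_o·A) = 1/(29.5×30.3) = 0.001119 K/W
Sum of the known resistances R_other = 0.00541 K/W
Required total resistance R_tot = ΔT/Q_allow = 32/3780 = 0.008466 K/W
R_expanded polystyrene = R_tot − R_other = 0.003056 K/W
L = R·k·A = 0.003056×0.0399×30.3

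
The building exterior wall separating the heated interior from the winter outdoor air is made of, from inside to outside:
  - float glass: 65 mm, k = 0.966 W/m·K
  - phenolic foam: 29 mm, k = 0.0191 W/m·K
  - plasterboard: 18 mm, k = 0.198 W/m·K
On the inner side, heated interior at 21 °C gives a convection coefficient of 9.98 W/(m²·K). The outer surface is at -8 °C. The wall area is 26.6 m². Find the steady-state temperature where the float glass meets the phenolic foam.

Model the wall as resistances in series:
R_inner film = 1/(h_i·A) = 1/(9.98×26.6) = 0.003767 K/W
R_float glass = L/(kA) = 0.065/(0.966×26.6) = 0.00253 K/W
R_phenolic foam = L/(kA) = 0.029/(0.0191×26.6) = 0.05708 K/W
R_plasterboard = L/(kA) = 0.018/(0.198×26.6) = 0.003418 K/W
R_total = 0.06679 K/W;  Q = ΔT/R_total = 29/0.06679 = 434.2 W
T_interface = T_inner − Q·ΣR(inner→interface) = 21 − 434×0.006297

T ≈ 18.3 °C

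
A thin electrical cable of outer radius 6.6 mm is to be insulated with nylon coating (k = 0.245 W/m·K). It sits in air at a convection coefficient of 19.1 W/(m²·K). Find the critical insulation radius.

For a cylinder r_cr = k/h = 0.245/19.1
r_cr = 12.8 mm; since the bare radius (6.6 mm) is below r_cr, adding a thin layer of insulation will *increase* heat loss.

r_cr ≈ 12.8 mm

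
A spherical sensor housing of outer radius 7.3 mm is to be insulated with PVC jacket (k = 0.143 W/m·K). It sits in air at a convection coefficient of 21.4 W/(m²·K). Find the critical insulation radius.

For a sphere r_cr = 2k/h = 2×0.143/21.4
r_cr = 13.4 mm; since the bare radius (7.3 mm) is below r_cr, adding a thin layer of insulation will *increase* heat loss.

r_cr ≈ 13.4 mm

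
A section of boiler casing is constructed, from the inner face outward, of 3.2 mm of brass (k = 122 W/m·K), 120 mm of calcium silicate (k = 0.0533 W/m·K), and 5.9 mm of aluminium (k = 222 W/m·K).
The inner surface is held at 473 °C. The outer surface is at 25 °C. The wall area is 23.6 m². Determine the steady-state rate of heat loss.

Treating each layer as a thermal resistance in series:
R_brass = L/(kA) = 0.0032/(122×23.6) = 1.111×10^-6 K/W
R_calcium silicate = L/(kA) = 0.12/(0.0533×23.6) = 0.0954 K/W
R_aluminium = L/(kA) = 0.0059/(222×23.6) = 1.126×10^-6 K/W
R_total = 0.0954 K/W
Q = ΔT / R_total = 448 / 0.0954

Q ≈ 4700 W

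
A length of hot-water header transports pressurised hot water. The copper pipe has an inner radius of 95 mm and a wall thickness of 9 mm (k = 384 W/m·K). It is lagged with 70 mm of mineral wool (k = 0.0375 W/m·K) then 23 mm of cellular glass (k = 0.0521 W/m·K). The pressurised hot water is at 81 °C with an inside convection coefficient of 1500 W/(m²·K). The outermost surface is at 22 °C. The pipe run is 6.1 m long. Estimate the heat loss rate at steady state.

Q ≈ 140 W

For a radial system each layer contributes R = ln(r_out/r_in)/(2πkL); films add R = 1/(hA).
R_inner film = 1/(h_i·2πr₁L) = 1/(1500×2π×0.095×6.1) = 1.831×10^-4 K/W
R_copper pipe wall = ln(104/95)/(2π×384×6.1) = 6.15×10^-6 K/W
R_mineral wool = ln(174/104)/(2π×0.0375×6.1) = 0.3581 K/W
R_cellular glass = ln(197/174)/(2π×0.0521×6.1) = 0.06217 K/W
R_total = 0.4204 K/W
Q = ΔT/R_total = 59/0.4204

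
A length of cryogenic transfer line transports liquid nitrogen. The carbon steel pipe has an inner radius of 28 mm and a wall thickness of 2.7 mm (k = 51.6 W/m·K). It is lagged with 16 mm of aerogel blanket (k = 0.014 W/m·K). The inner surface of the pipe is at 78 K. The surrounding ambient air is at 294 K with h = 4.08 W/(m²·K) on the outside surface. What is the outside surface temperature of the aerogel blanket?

T ≈ 262 K

Radial resistances (cylindrical: R_cond = ln(r_o/r_i)/(2πkL), R_conv = 1/(h·2πrL)):
R_carbon steel pipe wall = ln(30.7/28)/(2π×51.6×1) = 2.839×10^-4 K/W
R_aerogel blanket = ln(46.7/30.7)/(2π×0.014×1) = 4.769 K/W
R_outer film = 1/(h_o·2πr_oL) = 1/(4.08×2π×0.0467×1) = 0.8353 K/W
R_total = 5.604 K/W
Q = ΔT/R_total = 216/5.604
Q = 38.5 W/m
T_interface = T_inner + Q·ΣR(inner→interface) = 78 + 38.5×4.769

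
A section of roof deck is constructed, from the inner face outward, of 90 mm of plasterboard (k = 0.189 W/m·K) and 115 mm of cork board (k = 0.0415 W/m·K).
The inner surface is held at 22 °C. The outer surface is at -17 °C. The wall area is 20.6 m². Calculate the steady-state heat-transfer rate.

Q ≈ 247 W

Using the resistance-network approach (series):
R_plasterboard = L/(kA) = 0.09/(0.189×20.6) = 0.02312 K/W
R_cork board = L/(kA) = 0.115/(0.0415×20.6) = 0.1345 K/W
R_total = 0.1576 K/W
Q = ΔT / R_total = 39 / 0.1576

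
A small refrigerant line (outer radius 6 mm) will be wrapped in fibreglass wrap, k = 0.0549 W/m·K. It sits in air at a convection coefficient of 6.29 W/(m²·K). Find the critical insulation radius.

For a cylinder r_cr = k/h = 0.0549/6.29
r_cr = 8.73 mm; since the bare radius (6 mm) is below r_cr, adding a thin layer of insulation will *increase* heat loss.

r_cr ≈ 8.73 mm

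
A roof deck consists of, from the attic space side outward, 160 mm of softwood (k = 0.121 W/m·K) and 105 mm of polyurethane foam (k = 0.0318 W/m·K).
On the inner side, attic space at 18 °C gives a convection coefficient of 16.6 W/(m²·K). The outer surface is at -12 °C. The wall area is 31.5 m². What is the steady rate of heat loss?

Q ≈ 202 W

Using the resistance-network approach (series):
R_inner film = 1/(h_i·A) = 1/(16.6×31.5) = 0.001912 K/W
R_softwood = L/(kA) = 0.16/(0.121×31.5) = 0.04198 K/W
R_polyurethane foam = L/(kA) = 0.105/(0.0318×31.5) = 0.1048 K/W
R_total = 0.1487 K/W
Q = ΔT / R_total = 30 / 0.1487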